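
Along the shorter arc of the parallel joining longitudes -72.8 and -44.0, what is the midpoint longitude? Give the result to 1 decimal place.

-58.4°

Signed shortest Δλ from -72.8° to -44.0° is +28.8°.
Midpoint longitude = -72.8° + (+28.8°)/2 = -72.8° + 14.4° = -58.4°.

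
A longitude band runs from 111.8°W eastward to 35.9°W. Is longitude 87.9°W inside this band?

Yes

Band width going east from -111.8° to -35.9°: ((-35.9 − -111.8) mod 360) = 75.9°.
Offset of -87.9° east of the west edge: ((-87.9 − -111.8) mod 360) = 23.9°.
23.9° ≤ 75.9° ⇒ inside.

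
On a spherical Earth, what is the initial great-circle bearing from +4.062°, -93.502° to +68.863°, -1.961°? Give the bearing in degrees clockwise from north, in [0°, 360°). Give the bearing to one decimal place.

Δλ = -1.961 − -93.502 = 91.541°.
θ = atan2( sin Δλ · cos φ₂ , cos φ₁ · sin φ₂ − sin φ₁ · cos φ₂ · cos Δλ )
  = atan2(0.36047, 0.93106) = 21.164° → normalised to [0°, 360°): 21.164°.

21.2°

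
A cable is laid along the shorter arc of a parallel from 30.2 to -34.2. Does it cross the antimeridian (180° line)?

Signed shortest Δλ = ((-34.2 − 30.2 + 180) mod 360) − 180 = -64.4°.
Going west by 64.4° from +30.2° reaches -34.2° without touching 180°.

No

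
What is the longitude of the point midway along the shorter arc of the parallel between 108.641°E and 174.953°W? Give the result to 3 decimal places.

Signed shortest Δλ from +108.641° to -174.953° is +76.406°.
Midpoint longitude = +108.641° + (+76.406°)/2 = +108.641° + 38.203° = +146.844°.
(The naïve average (+108.641 + -174.953)/2 = -33.156° is on the wrong side of the globe.)

146.844°E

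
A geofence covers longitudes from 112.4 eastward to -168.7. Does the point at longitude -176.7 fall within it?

Band width going east from +112.4° to -168.7°: ((-168.7 − 112.4) mod 360) = 78.9°.
Offset of -176.7° east of the west edge: ((-176.7 − 112.4) mod 360) = 70.9°.
70.9° ≤ 78.9° ⇒ inside.

Yes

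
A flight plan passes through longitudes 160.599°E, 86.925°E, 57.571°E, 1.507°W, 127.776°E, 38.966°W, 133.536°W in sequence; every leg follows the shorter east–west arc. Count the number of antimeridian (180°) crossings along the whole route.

Leg 1: +160.599° → +86.925°, shortest Δλ = -73.674° (west) — does not cross 180°.
Leg 2: +86.925° → +57.571°, shortest Δλ = -29.354° (west) — does not cross 180°.
Leg 3: +57.571° → -1.507°, shortest Δλ = -59.078° (west) — does not cross 180°.
Leg 4: -1.507° → +127.776°, shortest Δλ = 129.283° (east) — does not cross 180°.
Leg 5: +127.776° → -38.966°, shortest Δλ = -166.742° (west) — does not cross 180°.
Leg 6: -38.966° → -133.536°, shortest Δλ = -94.57° (west) — does not cross 180°.
Total crossings: 0.

0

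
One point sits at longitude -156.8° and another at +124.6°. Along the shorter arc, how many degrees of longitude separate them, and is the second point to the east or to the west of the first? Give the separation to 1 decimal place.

78.6° west

Raw difference: 124.6 − -156.8 = 281.4°.
Normalise into (−180°, 180°]: 281.4° − 360° = -78.6°.
Negative ⇒ the second point lies to the west; separation 78.6°.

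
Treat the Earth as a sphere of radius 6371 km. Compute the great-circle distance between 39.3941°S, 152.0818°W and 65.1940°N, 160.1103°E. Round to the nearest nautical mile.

Δλ = 160.1103 − -152.0818 = 312.1921°; wrapped into (−180°, 180°]: -47.8079°.
Δφ = 65.1940 − -39.3941 = 104.5881°.
a = sin²(Δφ/2) + cos φ₁ · cos φ₂ · sin²(Δλ/2) = 0.679169.
c = 2·atan2(√a, √(1−a)) = 1.93728 rad → d = 6371·c ≈ 12342.43 km ≈ 6664.38 nmi.

6664 nmi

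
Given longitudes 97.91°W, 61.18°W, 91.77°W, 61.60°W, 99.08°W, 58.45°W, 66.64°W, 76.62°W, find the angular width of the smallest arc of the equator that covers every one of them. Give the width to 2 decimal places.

Sort the longitudes: -99.08°, -97.91°, -91.77°, -76.62°, -66.64°, -61.60°, -61.18°, -58.45°.
Eastward gaps between consecutive values (wrapping around): 1.17°, 6.14°, 15.15°, 9.98°, 5.04°, 0.42°, 2.73°, 319.37°.
Largest gap = 319.37° ⇒ minimal covering band is its complement: 360° − 319.37° = 40.63°.
Band runs from -99.08° eastward to -58.45°.

40.63°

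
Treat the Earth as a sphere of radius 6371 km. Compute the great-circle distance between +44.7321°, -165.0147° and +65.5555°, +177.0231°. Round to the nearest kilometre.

2560 km

Δλ = 177.0231 − -165.0147 = 342.0378°; wrapped into (−180°, 180°]: -17.9622°.
Δφ = 65.5555 − 44.7321 = 20.8234°.
a = sin²(Δφ/2) + cos φ₁ · cos φ₂ · sin²(Δλ/2) = 0.039824.
c = 2·atan2(√a, √(1−a)) = 0.40182 rad → d = 6371·c ≈ 2559.97 km.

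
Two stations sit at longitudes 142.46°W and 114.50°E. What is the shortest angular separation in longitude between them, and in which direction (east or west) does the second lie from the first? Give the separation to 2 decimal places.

Raw difference: 114.50 − -142.46 = 256.96°.
Normalise into (−180°, 180°]: 256.96° − 360° = -103.04°.
Negative ⇒ the second point lies to the west; separation 103.04°.

103.04° west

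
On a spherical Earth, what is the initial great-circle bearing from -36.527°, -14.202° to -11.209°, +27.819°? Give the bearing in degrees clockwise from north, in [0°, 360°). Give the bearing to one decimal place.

67.1°

Δλ = 27.819 − -14.202 = 42.021°.
θ = atan2( sin Δλ · cos φ₂ , cos φ₁ · sin φ₂ − sin φ₁ · cos φ₂ · cos Δλ )
  = atan2(0.65663, 0.27753) = 67.088° → normalised to [0°, 360°): 67.088°.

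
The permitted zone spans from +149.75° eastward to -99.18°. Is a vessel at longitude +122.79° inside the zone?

No

Band width going east from +149.75° to -99.18°: ((-99.18 − 149.75) mod 360) = 111.07°.
Offset of +122.79° east of the west edge: ((122.79 − 149.75) mod 360) = 333.04°.
333.04° > 111.07° ⇒ outside.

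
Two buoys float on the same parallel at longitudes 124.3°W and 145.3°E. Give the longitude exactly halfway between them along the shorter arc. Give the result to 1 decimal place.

Signed shortest Δλ from -124.3° to +145.3° is -90.4°.
Midpoint longitude = -124.3° + (-90.4°)/2 = -124.3° − 45.2° = -169.5°.
(The naïve average (-124.3 + +145.3)/2 = 10.5° is on the wrong side of the globe.)

169.5°W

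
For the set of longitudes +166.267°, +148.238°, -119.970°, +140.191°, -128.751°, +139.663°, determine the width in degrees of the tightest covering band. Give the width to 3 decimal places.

Sort the longitudes: -128.751°, -119.970°, +139.663°, +140.191°, +148.238°, +166.267°.
Eastward gaps between consecutive values (wrapping around): 8.781°, 259.633°, 0.528°, 8.047°, 18.029°, 64.982°.
Largest gap = 259.633° ⇒ minimal covering band is its complement: 360° − 259.633° = 100.367°.
Band runs from +139.663° eastward to -119.970°, crossing the antimeridian.

100.367°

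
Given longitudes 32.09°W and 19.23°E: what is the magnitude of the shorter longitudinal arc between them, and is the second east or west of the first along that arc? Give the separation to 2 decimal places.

Raw difference: 19.23 − -32.09 = 51.32°.
Normalise into (−180°, 180°]: 51.32° stays 51.32°.
Positive ⇒ the second point lies to the east; separation 51.32°.

51.32° east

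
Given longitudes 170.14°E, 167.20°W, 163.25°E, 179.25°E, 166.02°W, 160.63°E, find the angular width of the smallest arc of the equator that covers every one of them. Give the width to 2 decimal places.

Sort the longitudes: -167.20°, -166.02°, +160.63°, +163.25°, +170.14°, +179.25°.
Eastward gaps between consecutive values (wrapping around): 1.18°, 326.65°, 2.62°, 6.89°, 9.11°, 13.55°.
Largest gap = 326.65° ⇒ minimal covering band is its complement: 360° − 326.65° = 33.35°.
Band runs from +160.63° eastward to -166.02°, crossing the antimeridian.

33.35°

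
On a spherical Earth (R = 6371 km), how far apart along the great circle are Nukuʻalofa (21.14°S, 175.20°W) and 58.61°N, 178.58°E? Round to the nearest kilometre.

8886 km

Δλ = 178.58 − -175.20 = 353.78°; wrapped into (−180°, 180°]: -6.22°.
Δφ = 58.61 − -21.14 = 79.75°.
a = sin²(Δφ/2) + cos φ₁ · cos φ₂ · sin²(Δλ/2) = 0.412458.
c = 2·atan2(√a, √(1−a)) = 1.39481 rad → d = 6371·c ≈ 8886.31 km.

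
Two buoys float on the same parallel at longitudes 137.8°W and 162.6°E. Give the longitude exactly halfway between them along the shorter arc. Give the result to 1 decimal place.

167.6°W

Signed shortest Δλ from -137.8° to +162.6° is -59.6°.
Midpoint longitude = -137.8° + (-59.6°)/2 = -137.8° − 29.8° = -167.6°.
(The naïve average (-137.8 + +162.6)/2 = 12.4° is on the wrong side of the globe.)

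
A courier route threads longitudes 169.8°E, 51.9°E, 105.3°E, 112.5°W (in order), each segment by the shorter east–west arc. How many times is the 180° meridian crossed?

Leg 1: +169.8° → +51.9°, shortest Δλ = -117.9° (west) — does not cross 180°.
Leg 2: +51.9° → +105.3°, shortest Δλ = 53.4° (east) — does not cross 180°.
Leg 3: +105.3° → -112.5°, shortest Δλ = 142.2° (east) — crosses 180°.
Total crossings: 1.

1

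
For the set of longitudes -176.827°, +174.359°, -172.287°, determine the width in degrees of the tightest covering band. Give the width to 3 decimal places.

Sort the longitudes: -176.827°, -172.287°, +174.359°.
Eastward gaps between consecutive values (wrapping around): 4.540°, 346.646°, 8.814°.
Largest gap = 346.646° ⇒ minimal covering band is its complement: 360° − 346.646° = 13.354°.
Band runs from +174.359° eastward to -172.287°, crossing the antimeridian.

13.354°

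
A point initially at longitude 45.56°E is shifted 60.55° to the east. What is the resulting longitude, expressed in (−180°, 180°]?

Start at +45.56°; shift +60.55° → +106.11°.
+106.11° already lies in (−180°, 180°].

106.11°E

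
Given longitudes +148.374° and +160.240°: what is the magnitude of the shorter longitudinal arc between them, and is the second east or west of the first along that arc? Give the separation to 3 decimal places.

11.866° east

Raw difference: 160.240 − 148.374 = 11.866°.
Normalise into (−180°, 180°]: 11.866° stays 11.866°.
Positive ⇒ the second point lies to the east; separation 11.866°.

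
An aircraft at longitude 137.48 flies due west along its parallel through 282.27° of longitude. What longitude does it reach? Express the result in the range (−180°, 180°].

-144.79°

Start at +137.48°; shift −282.27° → -144.79°.
-144.79° already lies in (−180°, 180°].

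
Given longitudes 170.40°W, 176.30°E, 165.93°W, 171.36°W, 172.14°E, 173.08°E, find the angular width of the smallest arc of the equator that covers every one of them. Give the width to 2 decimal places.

21.93°

Sort the longitudes: -171.36°, -170.40°, -165.93°, +172.14°, +173.08°, +176.30°.
Eastward gaps between consecutive values (wrapping around): 0.96°, 4.47°, 338.07°, 0.94°, 3.22°, 12.34°.
Largest gap = 338.07° ⇒ minimal covering band is its complement: 360° − 338.07° = 21.93°.
Band runs from +172.14° eastward to -165.93°, crossing the antimeridian.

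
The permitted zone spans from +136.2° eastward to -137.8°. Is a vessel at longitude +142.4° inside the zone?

Band width going east from +136.2° to -137.8°: ((-137.8 − 136.2) mod 360) = 86.0°.
Offset of +142.4° east of the west edge: ((142.4 − 136.2) mod 360) = 6.2°.
6.2° ≤ 86.0° ⇒ inside.

Yes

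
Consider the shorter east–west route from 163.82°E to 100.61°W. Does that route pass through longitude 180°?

Yes

Naïve |-100.61 − 163.82| = 264.43° > 180°, so the shorter arc goes the other way round — across 180°.
Signed shortest Δλ = ((-100.61 − 163.82 + 180) mod 360) − 180 = 95.57°.
Going east by 95.57° from +163.82° passes through 180° before reaching -100.61°.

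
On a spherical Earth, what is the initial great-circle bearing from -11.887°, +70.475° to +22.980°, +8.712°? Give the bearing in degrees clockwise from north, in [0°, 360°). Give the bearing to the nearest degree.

300°

Δλ = 8.712 − 70.475 = -61.763°.
θ = atan2( sin Δλ · cos φ₂ , cos φ₁ · sin φ₂ − sin φ₁ · cos φ₂ · cos Δλ )
  = atan2(-0.81108, 0.47176) = -59.816° → normalised to [0°, 360°): 300.184°.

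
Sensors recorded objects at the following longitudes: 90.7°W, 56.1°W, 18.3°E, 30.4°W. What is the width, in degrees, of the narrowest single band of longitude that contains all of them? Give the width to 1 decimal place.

109.0°

Sort the longitudes: -90.7°, -56.1°, -30.4°, +18.3°.
Eastward gaps between consecutive values (wrapping around): 34.6°, 25.7°, 48.7°, 251.0°.
Largest gap = 251.0° ⇒ minimal covering band is its complement: 360° − 251.0° = 109.0°.
Band runs from -90.7° eastward to +18.3°.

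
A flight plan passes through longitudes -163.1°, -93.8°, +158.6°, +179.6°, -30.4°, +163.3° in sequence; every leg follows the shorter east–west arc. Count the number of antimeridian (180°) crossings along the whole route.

3

Leg 1: -163.1° → -93.8°, shortest Δλ = 69.3° (east) — does not cross 180°.
Leg 2: -93.8° → +158.6°, shortest Δλ = -107.6° (west) — crosses 180°.
Leg 3: +158.6° → +179.6°, shortest Δλ = 21.0° (east) — does not cross 180°.
Leg 4: +179.6° → -30.4°, shortest Δλ = 150.0° (east) — crosses 180°.
Leg 5: -30.4° → +163.3°, shortest Δλ = -166.3° (west) — crosses 180°.
Total crossings: 3.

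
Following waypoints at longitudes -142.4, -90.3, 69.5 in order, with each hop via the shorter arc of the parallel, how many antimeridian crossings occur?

0

Leg 1: -142.4° → -90.3°, shortest Δλ = 52.1° (east) — does not cross 180°.
Leg 2: -90.3° → +69.5°, shortest Δλ = 159.8° (east) — does not cross 180°.
Total crossings: 0.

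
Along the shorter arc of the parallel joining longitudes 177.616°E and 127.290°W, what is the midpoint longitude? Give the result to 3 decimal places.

154.837°W

Signed shortest Δλ from +177.616° to -127.290° is +55.094°.
Midpoint longitude = +177.616° + (+55.094°)/2 = +177.616° + 27.547° = +205.163°.
Normalise into (−180°, 180°]: -154.837°.
(The naïve average (+177.616 + -127.290)/2 = 25.163° is on the wrong side of the globe.)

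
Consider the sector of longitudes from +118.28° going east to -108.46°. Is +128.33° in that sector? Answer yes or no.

Yes

Band width going east from +118.28° to -108.46°: ((-108.46 − 118.28) mod 360) = 133.26°.
Offset of +128.33° east of the west edge: ((128.33 − 118.28) mod 360) = 10.05°.
10.05° ≤ 133.26° ⇒ inside.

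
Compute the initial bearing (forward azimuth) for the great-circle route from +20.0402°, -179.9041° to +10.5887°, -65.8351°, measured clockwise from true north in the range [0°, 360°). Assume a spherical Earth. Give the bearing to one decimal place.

70.9°

Δλ = -65.8351 − -179.9041 = 114.0690°.
θ = atan2( sin Δλ · cos φ₂ , cos φ₁ · sin φ₂ − sin φ₁ · cos φ₂ · cos Δλ )
  = atan2(0.89751, 0.31001) = 70.945° → normalised to [0°, 360°): 70.945°.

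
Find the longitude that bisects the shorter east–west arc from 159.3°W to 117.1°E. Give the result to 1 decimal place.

Signed shortest Δλ from -159.3° to +117.1° is -83.6°.
Midpoint longitude = -159.3° + (-83.6°)/2 = -159.3° − 41.8° = -201.1°.
Normalise into (−180°, 180°]: +158.9°.
(The naïve average (-159.3 + +117.1)/2 = -21.1° is on the wrong side of the globe.)

158.9°E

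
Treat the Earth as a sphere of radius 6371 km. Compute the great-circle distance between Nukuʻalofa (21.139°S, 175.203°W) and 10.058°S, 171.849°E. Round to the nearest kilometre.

Δλ = 171.849 − -175.203 = 347.052°; wrapped into (−180°, 180°]: -12.948°.
Δφ = -10.058 − -21.139 = 11.081°.
a = sin²(Δφ/2) + cos φ₁ · cos φ₂ · sin²(Δλ/2) = 0.020997.
c = 2·atan2(√a, √(1−a)) = 0.29083 rad → d = 6371·c ≈ 1852.89 km.

1853 km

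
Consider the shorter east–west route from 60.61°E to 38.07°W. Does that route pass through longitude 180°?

Signed shortest Δλ = ((-38.07 − 60.61 + 180) mod 360) − 180 = -98.68°.
Going west by 98.68° from +60.61° reaches -38.07° without touching 180°.

No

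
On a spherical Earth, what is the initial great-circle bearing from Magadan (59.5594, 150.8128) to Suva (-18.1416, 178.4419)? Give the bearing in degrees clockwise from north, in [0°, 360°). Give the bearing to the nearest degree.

153°

Δλ = 178.4419 − 150.8128 = 27.6291°.
θ = atan2( sin Δλ · cos φ₂ , cos φ₁ · sin φ₂ − sin φ₁ · cos φ₂ · cos Δλ )
  = atan2(0.44069, -0.88362) = 153.493° → normalised to [0°, 360°): 153.493°.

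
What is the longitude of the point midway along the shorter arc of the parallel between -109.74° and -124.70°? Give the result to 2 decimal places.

-117.22°

Signed shortest Δλ from -109.74° to -124.70° is -14.96°.
Midpoint longitude = -109.74° + (-14.96°)/2 = -109.74° − 7.48° = -117.22°.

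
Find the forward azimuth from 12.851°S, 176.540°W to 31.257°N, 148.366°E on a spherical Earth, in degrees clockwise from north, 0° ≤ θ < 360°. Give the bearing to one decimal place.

323.4°

Δλ = 148.366 − -176.540 = 324.906°; wrapped into (−180°, 180°]: -35.094°.
θ = atan2( sin Δλ · cos φ₂ , cos φ₁ · sin φ₂ − sin φ₁ · cos φ₂ · cos Δλ )
  = atan2(-0.49147, 0.66145) = -36.613° → normalised to [0°, 360°): 323.387°.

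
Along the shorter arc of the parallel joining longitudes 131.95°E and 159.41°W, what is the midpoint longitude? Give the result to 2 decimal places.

Signed shortest Δλ from +131.95° to -159.41° is +68.64°.
Midpoint longitude = +131.95° + (+68.64°)/2 = +131.95° + 34.32° = +166.27°.
(The naïve average (+131.95 + -159.41)/2 = -13.73° is on the wrong side of the globe.)

166.27°E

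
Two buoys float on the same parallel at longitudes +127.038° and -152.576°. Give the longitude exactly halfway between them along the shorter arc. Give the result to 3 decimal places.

+167.231°

Signed shortest Δλ from +127.038° to -152.576° is +80.386°.
Midpoint longitude = +127.038° + (+80.386°)/2 = +127.038° + 40.193° = +167.231°.
(The naïve average (+127.038 + -152.576)/2 = -12.769° is on the wrong side of the globe.)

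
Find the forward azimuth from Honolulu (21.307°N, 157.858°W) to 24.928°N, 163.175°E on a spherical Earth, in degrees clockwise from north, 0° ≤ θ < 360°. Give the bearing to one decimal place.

Δλ = 163.175 − -157.858 = 321.033°; wrapped into (−180°, 180°]: -38.967°.
θ = atan2( sin Δλ · cos φ₂ , cos φ₁ · sin φ₂ − sin φ₁ · cos φ₂ · cos Δλ )
  = atan2(-0.57029, 0.13647) = -76.542° → normalised to [0°, 360°): 283.458°.

283.5°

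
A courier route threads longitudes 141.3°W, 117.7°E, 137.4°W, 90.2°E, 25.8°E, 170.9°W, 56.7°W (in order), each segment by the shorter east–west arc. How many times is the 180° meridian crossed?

4

Leg 1: -141.3° → +117.7°, shortest Δλ = -101.0° (west) — crosses 180°.
Leg 2: +117.7° → -137.4°, shortest Δλ = 104.9° (east) — crosses 180°.
Leg 3: -137.4° → +90.2°, shortest Δλ = -132.4° (west) — crosses 180°.
Leg 4: +90.2° → +25.8°, shortest Δλ = -64.4° (west) — does not cross 180°.
Leg 5: +25.8° → -170.9°, shortest Δλ = 163.3° (east) — crosses 180°.
Leg 6: -170.9° → -56.7°, shortest Δλ = 114.2° (east) — does not cross 180°.
Total crossings: 4.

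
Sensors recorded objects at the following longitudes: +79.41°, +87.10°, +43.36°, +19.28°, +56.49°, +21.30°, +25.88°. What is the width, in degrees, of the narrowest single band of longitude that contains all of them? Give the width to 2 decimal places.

Sort the longitudes: +19.28°, +21.30°, +25.88°, +43.36°, +56.49°, +79.41°, +87.10°.
Eastward gaps between consecutive values (wrapping around): 2.02°, 4.58°, 17.48°, 13.13°, 22.92°, 7.69°, 292.18°.
Largest gap = 292.18° ⇒ minimal covering band is its complement: 360° − 292.18° = 67.82°.
Band runs from +19.28° eastward to +87.10°.

67.82°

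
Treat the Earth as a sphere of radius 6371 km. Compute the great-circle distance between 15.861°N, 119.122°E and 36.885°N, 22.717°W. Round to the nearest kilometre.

12917 km

Δλ = -22.717 − 119.122 = -141.839°.
Δφ = 36.885 − 15.861 = 21.024°.
a = sin²(Δφ/2) + cos φ₁ · cos φ₂ · sin²(Δλ/2) = 0.720457.
c = 2·atan2(√a, √(1−a)) = 2.02741 rad → d = 6371·c ≈ 12916.65 km.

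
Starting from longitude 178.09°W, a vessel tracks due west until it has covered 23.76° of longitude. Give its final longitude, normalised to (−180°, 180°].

Start at -178.09°; shift −23.76° → -201.85°.
-201.85° lies outside (−180°, 180°]; add 360° → +158.15°.

158.15°E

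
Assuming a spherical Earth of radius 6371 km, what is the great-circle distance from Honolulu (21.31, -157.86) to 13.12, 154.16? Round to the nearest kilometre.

5158 km

Δλ = 154.16 − -157.86 = 312.02°; wrapped into (−180°, 180°]: -47.98°.
Δφ = 13.12 − 21.31 = -8.19°.
a = sin²(Δφ/2) + cos φ₁ · cos φ₂ · sin²(Δλ/2) = 0.155082.
c = 2·atan2(√a, √(1−a)) = 0.80953 rad → d = 6371·c ≈ 5157.54 km.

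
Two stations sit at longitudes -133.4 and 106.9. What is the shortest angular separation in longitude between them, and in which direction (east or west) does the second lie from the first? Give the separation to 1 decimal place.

119.7° west

Raw difference: 106.9 − -133.4 = 240.3°.
Normalise into (−180°, 180°]: 240.3° − 360° = -119.7°.
Negative ⇒ the second point lies to the west; separation 119.7°.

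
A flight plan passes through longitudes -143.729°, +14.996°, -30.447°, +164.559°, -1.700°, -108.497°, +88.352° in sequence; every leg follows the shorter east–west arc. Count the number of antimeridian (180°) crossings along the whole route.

Leg 1: -143.729° → +14.996°, shortest Δλ = 158.725° (east) — does not cross 180°.
Leg 2: +14.996° → -30.447°, shortest Δλ = -45.443° (west) — does not cross 180°.
Leg 3: -30.447° → +164.559°, shortest Δλ = -164.994° (west) — crosses 180°.
Leg 4: +164.559° → -1.700°, shortest Δλ = -166.259° (west) — does not cross 180°.
Leg 5: -1.700° → -108.497°, shortest Δλ = -106.797° (west) — does not cross 180°.
Leg 6: -108.497° → +88.352°, shortest Δλ = -163.151° (west) — crosses 180°.
Total crossings: 2.

2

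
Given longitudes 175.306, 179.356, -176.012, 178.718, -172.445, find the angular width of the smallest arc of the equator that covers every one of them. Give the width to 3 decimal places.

12.249°

Sort the longitudes: -176.012°, -172.445°, +175.306°, +178.718°, +179.356°.
Eastward gaps between consecutive values (wrapping around): 3.567°, 347.751°, 3.412°, 0.638°, 4.632°.
Largest gap = 347.751° ⇒ minimal covering band is its complement: 360° − 347.751° = 12.249°.
Band runs from +175.306° eastward to -172.445°, crossing the antimeridian.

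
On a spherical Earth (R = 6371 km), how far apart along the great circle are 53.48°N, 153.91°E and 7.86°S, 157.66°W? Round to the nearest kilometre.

8191 km

Δλ = -157.66 − 153.91 = -311.57°; wrapped into (−180°, 180°]: 48.43°.
Δφ = -7.86 − 53.48 = -61.34°.
a = sin²(Δφ/2) + cos φ₁ · cos φ₂ · sin²(Δλ/2) = 0.359370.
c = 2·atan2(√a, √(1−a)) = 1.28569 rad → d = 6371·c ≈ 8191.12 km.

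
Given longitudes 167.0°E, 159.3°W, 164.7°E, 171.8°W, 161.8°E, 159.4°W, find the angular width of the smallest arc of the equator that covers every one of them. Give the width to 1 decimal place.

Sort the longitudes: -171.8°, -159.4°, -159.3°, +161.8°, +164.7°, +167.0°.
Eastward gaps between consecutive values (wrapping around): 12.4°, 0.1°, 321.1°, 2.9°, 2.3°, 21.2°.
Largest gap = 321.1° ⇒ minimal covering band is its complement: 360° − 321.1° = 38.9°.
Band runs from +161.8° eastward to -159.3°, crossing the antimeridian.

38.9°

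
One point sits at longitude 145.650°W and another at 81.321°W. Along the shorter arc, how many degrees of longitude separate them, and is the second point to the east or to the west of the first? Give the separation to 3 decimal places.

Raw difference: -81.321 − -145.650 = 64.329°.
Normalise into (−180°, 180°]: 64.329° stays 64.329°.
Positive ⇒ the second point lies to the east; separation 64.329°.

64.329° east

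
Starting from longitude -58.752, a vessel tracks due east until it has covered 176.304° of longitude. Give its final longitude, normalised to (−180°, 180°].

+117.552°

Start at -58.752°; shift +176.304° → +117.552°.
+117.552° already lies in (−180°, 180°].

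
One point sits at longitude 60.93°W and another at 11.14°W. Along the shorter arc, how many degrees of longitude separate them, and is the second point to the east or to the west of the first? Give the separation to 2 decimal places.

49.79° east

Raw difference: -11.14 − -60.93 = 49.79°.
Normalise into (−180°, 180°]: 49.79° stays 49.79°.
Positive ⇒ the second point lies to the east; separation 49.79°.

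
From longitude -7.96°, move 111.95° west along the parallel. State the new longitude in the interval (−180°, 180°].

Start at -7.96°; shift −111.95° → -119.91°.
-119.91° already lies in (−180°, 180°].

-119.91°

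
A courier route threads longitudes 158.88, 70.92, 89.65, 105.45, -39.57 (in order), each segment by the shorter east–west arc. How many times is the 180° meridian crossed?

0

Leg 1: +158.88° → +70.92°, shortest Δλ = -87.96° (west) — does not cross 180°.
Leg 2: +70.92° → +89.65°, shortest Δλ = 18.73° (east) — does not cross 180°.
Leg 3: +89.65° → +105.45°, shortest Δλ = 15.8° (east) — does not cross 180°.
Leg 4: +105.45° → -39.57°, shortest Δλ = -145.02° (west) — does not cross 180°.
Total crossings: 0.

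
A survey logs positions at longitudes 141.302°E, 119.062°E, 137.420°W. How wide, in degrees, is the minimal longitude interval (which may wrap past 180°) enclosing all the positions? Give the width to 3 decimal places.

103.518°

Sort the longitudes: -137.420°, +119.062°, +141.302°.
Eastward gaps between consecutive values (wrapping around): 256.482°, 22.240°, 81.278°.
Largest gap = 256.482° ⇒ minimal covering band is its complement: 360° − 256.482° = 103.518°.
Band runs from +119.062° eastward to -137.420°, crossing the antimeridian.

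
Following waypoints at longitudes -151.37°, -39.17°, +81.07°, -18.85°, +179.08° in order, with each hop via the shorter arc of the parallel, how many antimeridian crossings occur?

Leg 1: -151.37° → -39.17°, shortest Δλ = 112.2° (east) — does not cross 180°.
Leg 2: -39.17° → +81.07°, shortest Δλ = 120.24° (east) — does not cross 180°.
Leg 3: +81.07° → -18.85°, shortest Δλ = -99.92° (west) — does not cross 180°.
Leg 4: -18.85° → +179.08°, shortest Δλ = -162.07° (west) — crosses 180°.
Total crossings: 1.

1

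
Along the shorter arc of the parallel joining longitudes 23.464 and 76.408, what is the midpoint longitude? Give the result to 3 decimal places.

+49.936°

Signed shortest Δλ from +23.464° to +76.408° is +52.944°.
Midpoint longitude = +23.464° + (+52.944°)/2 = +23.464° + 26.472° = +49.936°.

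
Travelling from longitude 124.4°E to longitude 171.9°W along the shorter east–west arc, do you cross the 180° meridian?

Naïve |-171.9 − 124.4| = 296.3° > 180°, so the shorter arc goes the other way round — across 180°.
Signed shortest Δλ = ((-171.9 − 124.4 + 180) mod 360) − 180 = 63.7°.
Going east by 63.7° from +124.4° passes through 180° before reaching -171.9°.

Yes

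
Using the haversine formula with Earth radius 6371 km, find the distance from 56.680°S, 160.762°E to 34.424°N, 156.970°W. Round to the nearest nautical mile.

Δλ = -156.970 − 160.762 = -317.732°; wrapped into (−180°, 180°]: 42.268°.
Δφ = 34.424 − -56.680 = 91.104°.
a = sin²(Δφ/2) + cos φ₁ · cos φ₂ · sin²(Δλ/2) = 0.568537.
c = 2·atan2(√a, √(1−a)) = 1.70830 rad → d = 6371·c ≈ 10883.60 km ≈ 5876.68 nmi.

5877 nmi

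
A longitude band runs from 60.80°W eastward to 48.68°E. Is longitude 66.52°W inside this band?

Band width going east from -60.80° to +48.68°: ((48.68 − -60.80) mod 360) = 109.48°.
Offset of -66.52° east of the west edge: ((-66.52 − -60.80) mod 360) = 354.28°.
354.28° > 109.48° ⇒ outside.

No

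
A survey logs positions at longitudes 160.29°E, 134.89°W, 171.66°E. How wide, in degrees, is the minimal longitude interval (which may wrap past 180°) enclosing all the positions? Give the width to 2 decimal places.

64.82°

Sort the longitudes: -134.89°, +160.29°, +171.66°.
Eastward gaps between consecutive values (wrapping around): 295.18°, 11.37°, 53.45°.
Largest gap = 295.18° ⇒ minimal covering band is its complement: 360° − 295.18° = 64.82°.
Band runs from +160.29° eastward to -134.89°, crossing the antimeridian.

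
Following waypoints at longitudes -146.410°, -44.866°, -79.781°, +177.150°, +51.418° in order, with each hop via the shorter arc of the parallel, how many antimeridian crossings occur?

Leg 1: -146.410° → -44.866°, shortest Δλ = 101.544° (east) — does not cross 180°.
Leg 2: -44.866° → -79.781°, shortest Δλ = -34.915° (west) — does not cross 180°.
Leg 3: -79.781° → +177.150°, shortest Δλ = -103.069° (west) — crosses 180°.
Leg 4: +177.150° → +51.418°, shortest Δλ = -125.732° (west) — does not cross 180°.
Total crossings: 1.

1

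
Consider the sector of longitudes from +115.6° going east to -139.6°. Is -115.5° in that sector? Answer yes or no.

No

Band width going east from +115.6° to -139.6°: ((-139.6 − 115.6) mod 360) = 104.8°.
Offset of -115.5° east of the west edge: ((-115.5 − 115.6) mod 360) = 128.9°.
128.9° > 104.8° ⇒ outside.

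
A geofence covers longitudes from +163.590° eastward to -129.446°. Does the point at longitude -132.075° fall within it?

Band width going east from +163.590° to -129.446°: ((-129.446 − 163.590) mod 360) = 66.964°.
Offset of -132.075° east of the west edge: ((-132.075 − 163.590) mod 360) = 64.335°.
64.335° ≤ 66.964° ⇒ inside.

Yes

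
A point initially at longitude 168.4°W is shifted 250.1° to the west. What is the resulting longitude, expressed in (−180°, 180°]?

58.5°W

Start at -168.4°; shift −250.1° → -418.5°.
-418.5° lies outside (−180°, 180°]; add 360° → -58.5°.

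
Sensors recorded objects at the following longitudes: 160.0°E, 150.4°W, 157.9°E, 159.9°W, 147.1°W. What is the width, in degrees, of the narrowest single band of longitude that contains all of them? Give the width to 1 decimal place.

Sort the longitudes: -159.9°, -150.4°, -147.1°, +157.9°, +160.0°.
Eastward gaps between consecutive values (wrapping around): 9.5°, 3.3°, 305.0°, 2.1°, 40.1°.
Largest gap = 305.0° ⇒ minimal covering band is its complement: 360° − 305.0° = 55.0°.
Band runs from +157.9° eastward to -147.1°, crossing the antimeridian.

55.0°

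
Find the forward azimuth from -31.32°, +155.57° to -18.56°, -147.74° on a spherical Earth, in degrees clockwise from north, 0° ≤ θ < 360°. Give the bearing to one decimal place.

Δλ = -147.74 − 155.57 = -303.31°; wrapped into (−180°, 180°]: 56.69°.
θ = atan2( sin Δλ · cos φ₂ , cos φ₁ · sin φ₂ − sin φ₁ · cos φ₂ · cos Δλ )
  = atan2(0.79225, -0.00129) = 90.094° → normalised to [0°, 360°): 90.094°.

90.1°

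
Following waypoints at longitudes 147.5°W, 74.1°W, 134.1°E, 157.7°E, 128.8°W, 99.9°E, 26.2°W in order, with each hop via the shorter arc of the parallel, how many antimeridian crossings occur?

3

Leg 1: -147.5° → -74.1°, shortest Δλ = 73.4° (east) — does not cross 180°.
Leg 2: -74.1° → +134.1°, shortest Δλ = -151.8° (west) — crosses 180°.
Leg 3: +134.1° → +157.7°, shortest Δλ = 23.6° (east) — does not cross 180°.
Leg 4: +157.7° → -128.8°, shortest Δλ = 73.5° (east) — crosses 180°.
Leg 5: -128.8° → +99.9°, shortest Δλ = -131.3° (west) — crosses 180°.
Leg 6: +99.9° → -26.2°, shortest Δλ = -126.1° (west) — does not cross 180°.
Total crossings: 3.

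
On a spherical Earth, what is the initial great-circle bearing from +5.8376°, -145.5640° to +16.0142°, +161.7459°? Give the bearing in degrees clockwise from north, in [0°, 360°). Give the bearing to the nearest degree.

Δλ = 161.7459 − -145.5640 = 307.3099°; wrapped into (−180°, 180°]: -52.6901°.
θ = atan2( sin Δλ · cos φ₂ , cos φ₁ · sin φ₂ − sin φ₁ · cos φ₂ · cos Δλ )
  = atan2(-0.76450, 0.21519) = -74.279° → normalised to [0°, 360°): 285.721°.

286°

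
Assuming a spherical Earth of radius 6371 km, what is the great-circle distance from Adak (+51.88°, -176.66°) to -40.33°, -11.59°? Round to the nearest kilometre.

Δλ = -11.59 − -176.66 = 165.07°.
Δφ = -40.33 − 51.88 = -92.21°.
a = sin²(Δφ/2) + cos φ₁ · cos φ₂ · sin²(Δλ/2) = 0.981932.
c = 2·atan2(√a, √(1−a)) = 2.87194 rad → d = 6371·c ≈ 18297.14 km.

18297 km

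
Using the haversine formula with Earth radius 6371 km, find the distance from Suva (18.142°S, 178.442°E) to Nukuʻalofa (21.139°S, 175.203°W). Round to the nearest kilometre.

Δλ = -175.203 − 178.442 = -353.645°; wrapped into (−180°, 180°]: 6.355°.
Δφ = -21.139 − -18.142 = -2.997°.
a = sin²(Δφ/2) + cos φ₁ · cos φ₂ · sin²(Δλ/2) = 0.003407.
c = 2·atan2(√a, √(1−a)) = 0.11681 rad → d = 6371·c ≈ 744.18 km.

744 km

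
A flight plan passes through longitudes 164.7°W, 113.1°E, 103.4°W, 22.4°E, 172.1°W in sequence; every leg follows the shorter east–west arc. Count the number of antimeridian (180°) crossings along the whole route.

Leg 1: -164.7° → +113.1°, shortest Δλ = -82.2° (west) — crosses 180°.
Leg 2: +113.1° → -103.4°, shortest Δλ = 143.5° (east) — crosses 180°.
Leg 3: -103.4° → +22.4°, shortest Δλ = 125.8° (east) — does not cross 180°.
Leg 4: +22.4° → -172.1°, shortest Δλ = 165.5° (east) — crosses 180°.
Total crossings: 3.

3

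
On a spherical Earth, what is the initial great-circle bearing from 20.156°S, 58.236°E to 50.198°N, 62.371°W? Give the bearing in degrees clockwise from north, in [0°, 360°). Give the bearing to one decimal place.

Δλ = -62.371 − 58.236 = -120.607°.
θ = atan2( sin Δλ · cos φ₂ , cos φ₁ · sin φ₂ − sin φ₁ · cos φ₂ · cos Δλ )
  = atan2(-0.55095, 0.60891) = -42.140° → normalised to [0°, 360°): 317.860°.

317.9°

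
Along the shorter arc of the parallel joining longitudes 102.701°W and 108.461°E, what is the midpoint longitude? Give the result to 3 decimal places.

177.120°W

Signed shortest Δλ from -102.701° to +108.461° is -148.838°.
Midpoint longitude = -102.701° + (-148.838°)/2 = -102.701° − 74.419° = -177.120°.
(The naïve average (-102.701 + +108.461)/2 = 2.88° is on the wrong side of the globe.)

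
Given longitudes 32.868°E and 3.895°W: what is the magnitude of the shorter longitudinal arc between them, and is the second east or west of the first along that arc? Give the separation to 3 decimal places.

36.763° west

Raw difference: -3.895 − 32.868 = -36.763°.
Normalise into (−180°, 180°]: -36.763° stays -36.763°.
Negative ⇒ the second point lies to the west; separation 36.763°.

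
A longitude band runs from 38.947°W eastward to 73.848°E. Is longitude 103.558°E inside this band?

Band width going east from -38.947° to +73.848°: ((73.848 − -38.947) mod 360) = 112.795°.
Offset of +103.558° east of the west edge: ((103.558 − -38.947) mod 360) = 142.505°.
142.505° > 112.795° ⇒ outside.

No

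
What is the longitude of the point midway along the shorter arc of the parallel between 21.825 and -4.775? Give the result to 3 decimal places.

Signed shortest Δλ from +21.825° to -4.775° is -26.600°.
Midpoint longitude = +21.825° + (-26.600°)/2 = +21.825° − 13.300° = +8.525°.

+8.525°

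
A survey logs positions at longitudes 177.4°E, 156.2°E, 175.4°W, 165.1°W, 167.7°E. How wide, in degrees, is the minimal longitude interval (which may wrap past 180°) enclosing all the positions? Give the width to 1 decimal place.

38.7°

Sort the longitudes: -175.4°, -165.1°, +156.2°, +167.7°, +177.4°.
Eastward gaps between consecutive values (wrapping around): 10.3°, 321.3°, 11.5°, 9.7°, 7.2°.
Largest gap = 321.3° ⇒ minimal covering band is its complement: 360° − 321.3° = 38.7°.
Band runs from +156.2° eastward to -165.1°, crossing the antimeridian.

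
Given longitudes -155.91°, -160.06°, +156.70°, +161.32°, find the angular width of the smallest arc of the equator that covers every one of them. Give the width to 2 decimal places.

47.39°

Sort the longitudes: -160.06°, -155.91°, +156.70°, +161.32°.
Eastward gaps between consecutive values (wrapping around): 4.15°, 312.61°, 4.62°, 38.62°.
Largest gap = 312.61° ⇒ minimal covering band is its complement: 360° − 312.61° = 47.39°.
Band runs from +156.70° eastward to -155.91°, crossing the antimeridian.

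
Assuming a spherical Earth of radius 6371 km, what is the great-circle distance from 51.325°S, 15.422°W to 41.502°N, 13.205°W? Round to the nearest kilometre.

10324 km

Δλ = -13.205 − -15.422 = 2.217°.
Δφ = 41.502 − -51.325 = 92.827°.
a = sin²(Δφ/2) + cos φ₁ · cos φ₂ · sin²(Δλ/2) = 0.524835.
c = 2·atan2(√a, √(1−a)) = 1.62049 rad → d = 6371·c ≈ 10324.13 km.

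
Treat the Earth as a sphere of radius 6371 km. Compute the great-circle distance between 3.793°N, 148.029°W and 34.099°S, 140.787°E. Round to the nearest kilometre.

Δλ = 140.787 − -148.029 = 288.816°; wrapped into (−180°, 180°]: -71.184°.
Δφ = -34.099 − 3.793 = -37.892°.
a = sin²(Δφ/2) + cos φ₁ · cos φ₂ · sin²(Δλ/2) = 0.385297.
c = 2·atan2(√a, √(1−a)) = 1.33933 rad → d = 6371·c ≈ 8532.86 km.

8533 km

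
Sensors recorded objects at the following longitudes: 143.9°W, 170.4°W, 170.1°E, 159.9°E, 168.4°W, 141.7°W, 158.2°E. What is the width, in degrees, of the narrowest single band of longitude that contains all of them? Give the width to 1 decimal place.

Sort the longitudes: -170.4°, -168.4°, -143.9°, -141.7°, +158.2°, +159.9°, +170.1°.
Eastward gaps between consecutive values (wrapping around): 2.0°, 24.5°, 2.2°, 299.9°, 1.7°, 10.2°, 19.5°.
Largest gap = 299.9° ⇒ minimal covering band is its complement: 360° − 299.9° = 60.1°.
Band runs from +158.2° eastward to -141.7°, crossing the antimeridian.

60.1°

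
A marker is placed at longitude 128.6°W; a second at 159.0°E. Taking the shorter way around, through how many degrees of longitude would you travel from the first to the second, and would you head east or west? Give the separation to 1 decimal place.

72.4° west

Raw difference: 159.0 − -128.6 = 287.6°.
Normalise into (−180°, 180°]: 287.6° − 360° = -72.4°.
Negative ⇒ the second point lies to the west; separation 72.4°.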